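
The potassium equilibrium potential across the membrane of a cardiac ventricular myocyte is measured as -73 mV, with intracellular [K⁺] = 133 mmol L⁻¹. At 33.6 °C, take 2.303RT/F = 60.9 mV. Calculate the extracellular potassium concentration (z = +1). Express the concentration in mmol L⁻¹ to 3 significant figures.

8.42 mmol L⁻¹

Nernst: E = (60.9/1) · log₁₀([out]/[in]), so log₁₀([out]/[in]) = -73.0 × 1 / 60.9 = -1.1987.
[out]/[in] = 10^(-1.1987) = 0.06329.
[out] = 0.06329 × 133 = 8.417 mmol L⁻¹.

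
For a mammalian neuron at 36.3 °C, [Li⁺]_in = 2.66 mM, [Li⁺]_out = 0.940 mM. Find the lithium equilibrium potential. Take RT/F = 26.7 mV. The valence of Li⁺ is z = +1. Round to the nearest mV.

-28 mV

E = (26.7/z) · ln([Li⁺]_out/[Li⁺]_in) with z = +1.
= (26.7/1) · ln(0.940/2.66) = 26.70 · ln(0.3534)
= 26.70 · (-1.0402) = -27.77 mV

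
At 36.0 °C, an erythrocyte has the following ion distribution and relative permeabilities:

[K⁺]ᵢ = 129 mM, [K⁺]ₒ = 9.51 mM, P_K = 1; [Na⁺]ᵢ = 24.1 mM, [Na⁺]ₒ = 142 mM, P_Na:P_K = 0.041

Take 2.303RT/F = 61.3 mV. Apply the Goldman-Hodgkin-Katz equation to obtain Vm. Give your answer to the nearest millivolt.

-57 mV

Vm = 61.3 · log₁₀[(Σ P·[cation]ₒ + Σ P·[anion]ᵢ) / (Σ P·[cation]ᵢ + Σ P·[anion]ₒ)]
Numerator = 1×9.51 + 0.041×142 = 15.33
Denominator = 1×129 + 0.041×24.1 = 130
Vm = 61.3 · log₁₀(0.11795) = 61.3 × (-0.9283) = -56.91 mV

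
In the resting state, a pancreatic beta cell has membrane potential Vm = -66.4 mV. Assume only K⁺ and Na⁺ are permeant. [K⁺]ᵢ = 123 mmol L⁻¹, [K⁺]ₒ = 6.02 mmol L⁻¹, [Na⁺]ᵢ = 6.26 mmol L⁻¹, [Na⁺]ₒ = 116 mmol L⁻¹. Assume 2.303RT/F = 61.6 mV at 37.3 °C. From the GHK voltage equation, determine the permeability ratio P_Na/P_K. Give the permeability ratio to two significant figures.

Let α = P_Na/P_K. GHK: Vm = 61.6·log₁₀[(Kₒ + α·Naₒ)/(Kᵢ + α·Naᵢ)].
10^(Vm/61.6) = 10^(-66.4/61.6) = 0.083575
So 0.083575·(Kᵢ + α·Naᵢ) = Kₒ + α·Naₒ → α = (0.083575·123.0 − 6.02) / (116.0 − 0.083575·6.26)
α = (10.28 − 6.02) / (116.0 − 0.5232) = 4.26/115.5 = 0.03689

0.037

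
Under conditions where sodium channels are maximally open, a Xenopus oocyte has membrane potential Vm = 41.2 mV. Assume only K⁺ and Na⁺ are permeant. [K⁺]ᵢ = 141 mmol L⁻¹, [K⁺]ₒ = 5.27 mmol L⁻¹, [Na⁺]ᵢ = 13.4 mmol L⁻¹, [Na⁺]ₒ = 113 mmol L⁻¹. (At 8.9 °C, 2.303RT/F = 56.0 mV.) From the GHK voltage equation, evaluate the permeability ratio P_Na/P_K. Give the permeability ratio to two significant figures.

19

Let α = P_Na/P_K. GHK: Vm = 56.0·log₁₀[(Kₒ + α·Naₒ)/(Kᵢ + α·Naᵢ)].
10^(Vm/56.0) = 10^(41.2/56.0) = 5.4414
So 5.4414·(Kᵢ + α·Naᵢ) = Kₒ + α·Naₒ → α = (5.4414·141.0 − 5.27) / (113.0 − 5.4414·13.4)
α = (767.2 − 5.27) / (113.0 − 72.92) = 762/40.08 = 19.01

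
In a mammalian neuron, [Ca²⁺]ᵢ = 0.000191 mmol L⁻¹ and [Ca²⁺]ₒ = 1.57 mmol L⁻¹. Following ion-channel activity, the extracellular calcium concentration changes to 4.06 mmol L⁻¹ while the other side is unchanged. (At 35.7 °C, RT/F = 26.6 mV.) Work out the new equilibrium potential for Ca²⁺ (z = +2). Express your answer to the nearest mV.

After the shift: [Ca²⁺]_out = 4.06, [Ca²⁺]_in = 0.000191 mmol L⁻¹.
E_new = (26.6/2)·ln(4.06/0.000191) = 13.30 · (9.9644) = 132.53 mV

133 mV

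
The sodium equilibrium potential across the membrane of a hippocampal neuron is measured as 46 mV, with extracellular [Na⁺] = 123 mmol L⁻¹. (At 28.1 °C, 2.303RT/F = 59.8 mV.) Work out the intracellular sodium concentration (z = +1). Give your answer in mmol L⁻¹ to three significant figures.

Nernst: E = (59.8/1) · log₁₀([out]/[in]), so log₁₀([out]/[in]) = 46.0 × 1 / 59.8 = 0.7692.
[out]/[in] = 10^(0.7692) = 5.878.
[in] = 123 / 5.878 = 20.93 mmol L⁻¹.

20.9 mmol L⁻¹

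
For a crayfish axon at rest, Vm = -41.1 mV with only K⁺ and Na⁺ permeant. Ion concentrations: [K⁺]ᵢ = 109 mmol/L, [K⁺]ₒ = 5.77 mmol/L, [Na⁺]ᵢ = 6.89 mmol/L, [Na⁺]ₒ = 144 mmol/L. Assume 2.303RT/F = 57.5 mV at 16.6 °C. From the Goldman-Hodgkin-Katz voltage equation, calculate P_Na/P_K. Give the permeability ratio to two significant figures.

0.11

Let α = P_Na/P_K. GHK: Vm = 57.5·log₁₀[(Kₒ + α·Naₒ)/(Kᵢ + α·Naᵢ)].
10^(Vm/57.5) = 10^(-41.1/57.5) = 0.19285
So 0.19285·(Kᵢ + α·Naᵢ) = Kₒ + α·Naₒ → α = (0.19285·109.0 − 5.77) / (144.0 − 0.19285·6.89)
α = (21.02 − 5.77) / (144.0 − 1.329) = 15.25/142.7 = 0.1069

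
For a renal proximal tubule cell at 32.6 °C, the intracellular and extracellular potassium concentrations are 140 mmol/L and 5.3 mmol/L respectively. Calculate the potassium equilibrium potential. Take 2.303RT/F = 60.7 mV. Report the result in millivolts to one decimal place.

E = (60.7/z) · log₁₀([K⁺]_out/[K⁺]_in) with z = +1.
= (60.7/1) · log₁₀(5.3/140) = 60.70 · log₁₀(0.03786)
= 60.70 · (-1.4219) = -86.31 mV

-86.3 mV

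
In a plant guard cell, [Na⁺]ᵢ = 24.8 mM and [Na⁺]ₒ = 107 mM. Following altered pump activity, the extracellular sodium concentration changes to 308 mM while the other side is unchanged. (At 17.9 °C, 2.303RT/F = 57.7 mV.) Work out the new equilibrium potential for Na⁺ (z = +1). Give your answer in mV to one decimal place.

After the shift: [Na⁺]_out = 308, [Na⁺]_in = 24.8 mM.
E_new = (57.7/1)·log₁₀(308/24.8) = 57.70 · (1.0941) = 63.13 mV

63.1 mV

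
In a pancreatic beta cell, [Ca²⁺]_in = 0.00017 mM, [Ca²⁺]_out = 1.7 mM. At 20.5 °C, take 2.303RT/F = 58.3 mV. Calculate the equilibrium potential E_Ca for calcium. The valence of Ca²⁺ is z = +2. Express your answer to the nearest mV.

E = (58.3/z) · log₁₀([Ca²⁺]_out/[Ca²⁺]_in) with z = +2.
= (58.3/2) · log₁₀(1.7/0.00017) = 29.15 · log₁₀(1e+04)
= 29.15 · (4.0000) = 116.60 mV

117 mV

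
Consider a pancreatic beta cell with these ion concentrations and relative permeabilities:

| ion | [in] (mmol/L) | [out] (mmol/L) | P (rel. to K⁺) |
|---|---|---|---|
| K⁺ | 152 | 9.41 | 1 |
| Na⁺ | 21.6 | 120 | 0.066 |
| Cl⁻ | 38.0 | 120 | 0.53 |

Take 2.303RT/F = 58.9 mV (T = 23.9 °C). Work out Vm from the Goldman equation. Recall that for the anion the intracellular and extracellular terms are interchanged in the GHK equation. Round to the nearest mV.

-45 mV

Vm = 58.9 · log₁₀[(Σ P·[cation]ₒ + Σ P·[anion]ᵢ) / (Σ P·[cation]ᵢ + Σ P·[anion]ₒ)]
Numerator = 1×9.41 + 0.066×120 + 0.53×38.0 = 37.47
Denominator = 1×152 + 0.066×21.6 + 0.53×120 = 217
Vm = 58.9 · log₁₀(0.17265) = 58.9 × (-0.7628) = -44.93 mV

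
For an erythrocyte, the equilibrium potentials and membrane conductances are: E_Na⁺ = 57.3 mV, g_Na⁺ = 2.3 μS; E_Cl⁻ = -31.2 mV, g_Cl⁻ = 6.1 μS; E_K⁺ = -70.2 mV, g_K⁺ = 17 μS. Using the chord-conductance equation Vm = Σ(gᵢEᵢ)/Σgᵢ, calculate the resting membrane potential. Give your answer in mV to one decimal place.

-49.3 mV

Σ gᵢEᵢ = 2.3·(57.3) + 6.1·(-31.2) + 17·(-70.2) = -1251.93
Σ gᵢ = 2.3 + 6.1 + 17 = 25.4
Vm = -1251.93 / 25.4 = -49.29 mV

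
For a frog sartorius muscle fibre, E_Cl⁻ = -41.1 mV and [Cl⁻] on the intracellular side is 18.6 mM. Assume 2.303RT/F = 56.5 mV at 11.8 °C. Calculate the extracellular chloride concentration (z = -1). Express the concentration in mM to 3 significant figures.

Nernst: E = (56.5/-1) · log₁₀([out]/[in]), so log₁₀([out]/[in]) = -41.1 × -1 / 56.5 = 0.7274.
[out]/[in] = 10^(0.7274) = 5.339.
[out] = 5.339 × 18.6 = 99.3 mM.

99.3 mM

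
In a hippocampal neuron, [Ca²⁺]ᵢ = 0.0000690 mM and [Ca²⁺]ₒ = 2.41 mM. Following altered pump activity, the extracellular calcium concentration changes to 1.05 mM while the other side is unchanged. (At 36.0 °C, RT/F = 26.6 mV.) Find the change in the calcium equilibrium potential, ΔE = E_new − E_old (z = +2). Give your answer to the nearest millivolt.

E_old = (26.6/2)·ln(2.41/0.0000690) = 139.13 mV
E_new = (26.6/2)·ln(1.05/0.0000690) = 128.08 mV
ΔE = 128.08 − (139.13) = -11.05 mV

-11 mV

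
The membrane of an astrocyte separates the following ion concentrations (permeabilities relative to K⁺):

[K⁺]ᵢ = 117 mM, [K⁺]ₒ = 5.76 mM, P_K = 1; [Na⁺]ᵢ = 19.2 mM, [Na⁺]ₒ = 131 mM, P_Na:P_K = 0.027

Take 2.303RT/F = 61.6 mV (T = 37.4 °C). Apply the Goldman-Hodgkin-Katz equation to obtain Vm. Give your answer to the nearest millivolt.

Vm = 61.6 · log₁₀[(Σ P·[cation]ₒ + Σ P·[anion]ᵢ) / (Σ P·[cation]ᵢ + Σ P·[anion]ₒ)]
Numerator = 1×5.76 + 0.027×131 = 9.297
Denominator = 1×117 + 0.027×19.2 = 117.5
Vm = 61.6 · log₁₀(0.079111) = 61.6 × (-1.1018) = -67.87 mV

-68 mV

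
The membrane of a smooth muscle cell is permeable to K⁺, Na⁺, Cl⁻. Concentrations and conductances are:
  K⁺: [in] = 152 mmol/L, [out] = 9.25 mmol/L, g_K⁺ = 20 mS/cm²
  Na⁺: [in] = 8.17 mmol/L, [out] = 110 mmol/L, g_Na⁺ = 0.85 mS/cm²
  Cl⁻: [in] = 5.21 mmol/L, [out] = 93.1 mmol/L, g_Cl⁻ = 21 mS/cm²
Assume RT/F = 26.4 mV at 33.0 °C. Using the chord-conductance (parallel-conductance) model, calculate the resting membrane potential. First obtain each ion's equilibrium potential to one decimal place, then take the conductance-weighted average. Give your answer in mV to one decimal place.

E_K⁺ = (26.4/1)·ln(9.25/152) = -73.9 mV
E_Na⁺ = (26.4/1)·ln(110/8.17) = 68.6 mV
E_Cl⁻ = (26.4/-1)·ln(93.1/5.21) = -76.1 mV
Vm = (Σ gᵢEᵢ)/(Σ gᵢ) = (20·-73.9 + 0.85·68.6 + 21·-76.1) / (20 + 0.85 + 21)
= -3017.79 / 41.85 = -72.11 mV

-72.1 mV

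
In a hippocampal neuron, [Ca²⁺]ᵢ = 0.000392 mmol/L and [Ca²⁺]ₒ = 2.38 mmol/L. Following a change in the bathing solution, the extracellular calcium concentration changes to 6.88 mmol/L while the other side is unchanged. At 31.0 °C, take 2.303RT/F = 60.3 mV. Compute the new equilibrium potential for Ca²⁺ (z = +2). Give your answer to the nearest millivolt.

After the shift: [Ca²⁺]_out = 6.88, [Ca²⁺]_in = 0.000392 mmol/L.
E_new = (60.3/2)·log₁₀(6.88/0.000392) = 30.15 · (4.2443) = 127.97 mV

128 mV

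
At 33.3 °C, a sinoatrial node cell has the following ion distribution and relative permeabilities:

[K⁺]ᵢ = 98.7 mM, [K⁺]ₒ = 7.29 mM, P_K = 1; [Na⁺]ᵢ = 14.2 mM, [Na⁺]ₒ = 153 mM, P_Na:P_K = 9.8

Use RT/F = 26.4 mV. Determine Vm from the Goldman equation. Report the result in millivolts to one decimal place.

Vm = 26.4 · ln[(Σ P·[cation]ₒ + Σ P·[anion]ᵢ) / (Σ P·[cation]ᵢ + Σ P·[anion]ₒ)]
Numerator = 1×7.29 + 9.8×153 = 1507
Denominator = 1×98.7 + 9.8×14.2 = 237.9
Vm = 26.4 · ln(6.3344) = 26.4 × (1.8460) = 48.73 mV

48.7 mV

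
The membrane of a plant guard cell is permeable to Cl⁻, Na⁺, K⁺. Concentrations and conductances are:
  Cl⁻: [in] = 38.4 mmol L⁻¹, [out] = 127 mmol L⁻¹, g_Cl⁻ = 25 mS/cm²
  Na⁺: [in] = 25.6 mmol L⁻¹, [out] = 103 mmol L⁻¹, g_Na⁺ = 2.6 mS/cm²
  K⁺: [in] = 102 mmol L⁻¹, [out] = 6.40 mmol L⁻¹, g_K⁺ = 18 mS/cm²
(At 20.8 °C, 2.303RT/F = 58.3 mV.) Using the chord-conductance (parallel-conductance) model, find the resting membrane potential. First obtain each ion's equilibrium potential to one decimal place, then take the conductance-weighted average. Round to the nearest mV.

-42 mV

E_Cl⁻ = (58.3/-1)·log₁₀(127/38.4) = -30.3 mV
E_Na⁺ = (58.3/1)·log₁₀(103/25.6) = 35.2 mV
E_K⁺ = (58.3/1)·log₁₀(6.40/102) = -70.1 mV
Vm = (Σ gᵢEᵢ)/(Σ gᵢ) = (25·-30.3 + 2.6·35.2 + 18·-70.1) / (25 + 2.6 + 18)
= -1927.78 / 45.6 = -42.28 mV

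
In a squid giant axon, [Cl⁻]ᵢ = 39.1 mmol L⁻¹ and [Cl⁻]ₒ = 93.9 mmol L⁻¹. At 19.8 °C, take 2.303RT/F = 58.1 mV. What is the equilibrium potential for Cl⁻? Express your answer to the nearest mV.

E = (58.1/z) · log₁₀([Cl⁻]_out/[Cl⁻]_in) with z = -1.
For an anion, dividing by z = -1 reverses the sign.
= (58.1/-1) · log₁₀(93.9/39.1) = -58.10 · log₁₀(2.402)
= -58.10 · (0.3805) = -22.11 mV

-22 mV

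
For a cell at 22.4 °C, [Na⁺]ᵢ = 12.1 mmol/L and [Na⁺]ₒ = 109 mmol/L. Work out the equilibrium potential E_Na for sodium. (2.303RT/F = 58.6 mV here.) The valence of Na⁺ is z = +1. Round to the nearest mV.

56 mV

E = (58.6/z) · log₁₀([Na⁺]_out/[Na⁺]_in) with z = +1.
= (58.6/1) · log₁₀(109/12.1) = 58.60 · log₁₀(9.008)
= 58.60 · (0.9546) = 55.94 mV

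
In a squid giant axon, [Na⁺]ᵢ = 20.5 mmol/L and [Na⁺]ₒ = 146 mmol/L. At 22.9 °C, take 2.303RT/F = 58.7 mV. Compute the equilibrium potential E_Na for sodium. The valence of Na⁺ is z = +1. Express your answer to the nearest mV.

E = (58.7/z) · log₁₀([Na⁺]_out/[Na⁺]_in) with z = +1.
= (58.7/1) · log₁₀(146/20.5) = 58.70 · log₁₀(7.122)
= 58.70 · (0.8526) = 50.05 mV

50 mV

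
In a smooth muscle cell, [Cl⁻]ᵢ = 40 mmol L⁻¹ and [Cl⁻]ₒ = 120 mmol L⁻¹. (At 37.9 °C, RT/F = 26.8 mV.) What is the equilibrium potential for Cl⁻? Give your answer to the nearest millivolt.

E = (26.8/z) · ln([Cl⁻]_out/[Cl⁻]_in) with z = -1.
For an anion, dividing by z = -1 reverses the sign.
= (26.8/-1) · ln(120/40) = -26.80 · ln(3)
= -26.80 · (1.0986) = -29.44 mV

-29 mV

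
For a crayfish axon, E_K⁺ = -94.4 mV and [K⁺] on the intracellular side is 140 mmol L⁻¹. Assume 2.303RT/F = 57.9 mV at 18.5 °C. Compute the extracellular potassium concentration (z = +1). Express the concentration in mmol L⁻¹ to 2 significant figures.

3.3 mmol L⁻¹

Nernst: E = (57.9/1) · log₁₀([out]/[in]), so log₁₀([out]/[in]) = -94.4 × 1 / 57.9 = -1.6304.
[out]/[in] = 10^(-1.6304) = 0.02342.
[out] = 0.02342 × 140 = 3.279 mmol L⁻¹.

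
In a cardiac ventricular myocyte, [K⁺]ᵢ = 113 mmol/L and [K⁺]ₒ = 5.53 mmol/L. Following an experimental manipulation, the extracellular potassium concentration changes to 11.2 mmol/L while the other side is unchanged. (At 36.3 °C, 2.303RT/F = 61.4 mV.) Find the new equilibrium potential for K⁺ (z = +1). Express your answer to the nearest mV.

-62 mV

After the shift: [K⁺]_out = 11.2, [K⁺]_in = 113 mmol/L.
E_new = (61.4/1)·log₁₀(11.2/113) = 61.40 · (-1.0039) = -61.64 mV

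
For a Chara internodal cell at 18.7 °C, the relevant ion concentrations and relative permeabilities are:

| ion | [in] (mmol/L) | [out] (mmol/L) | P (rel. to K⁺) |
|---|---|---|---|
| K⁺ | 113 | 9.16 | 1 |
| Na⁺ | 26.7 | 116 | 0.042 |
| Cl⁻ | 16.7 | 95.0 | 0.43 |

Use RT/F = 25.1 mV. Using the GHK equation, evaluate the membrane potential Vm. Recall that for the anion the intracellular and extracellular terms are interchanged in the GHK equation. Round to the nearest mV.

-50 mV

Vm = 25.1 · ln[(Σ P·[cation]ₒ + Σ P·[anion]ᵢ) / (Σ P·[cation]ᵢ + Σ P·[anion]ₒ)]
Numerator = 1×9.16 + 0.042×116 + 0.43×16.7 = 21.21
Denominator = 1×113 + 0.042×26.7 + 0.43×95.0 = 155
Vm = 25.1 · ln(0.13688) = 25.1 × (-1.9886) = -49.91 mV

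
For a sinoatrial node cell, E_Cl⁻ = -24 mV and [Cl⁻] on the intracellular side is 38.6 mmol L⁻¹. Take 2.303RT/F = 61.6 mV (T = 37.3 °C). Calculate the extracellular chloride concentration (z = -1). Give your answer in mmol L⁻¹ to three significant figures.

Nernst: E = (61.6/-1) · log₁₀([out]/[in]), so log₁₀([out]/[in]) = -24.0 × -1 / 61.6 = 0.3896.
[out]/[in] = 10^(0.3896) = 2.453.
[out] = 2.453 × 38.6 = 94.67 mmol L⁻¹.

94.7 mmol L⁻¹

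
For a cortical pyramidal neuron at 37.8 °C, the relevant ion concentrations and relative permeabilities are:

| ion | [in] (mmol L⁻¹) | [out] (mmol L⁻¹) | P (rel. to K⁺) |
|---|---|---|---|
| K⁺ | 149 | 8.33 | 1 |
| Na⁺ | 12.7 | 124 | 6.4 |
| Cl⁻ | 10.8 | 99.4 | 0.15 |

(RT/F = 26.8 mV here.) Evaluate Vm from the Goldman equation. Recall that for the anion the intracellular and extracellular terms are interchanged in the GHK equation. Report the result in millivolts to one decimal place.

31.8 mV

Vm = 26.8 · ln[(Σ P·[cation]ₒ + Σ P·[anion]ᵢ) / (Σ P·[cation]ᵢ + Σ P·[anion]ₒ)]
Numerator = 1×8.33 + 6.4×124 + 0.15×10.8 = 803.6
Denominator = 1×149 + 6.4×12.7 + 0.15×99.4 = 245.2
Vm = 26.8 · ln(3.2773) = 26.8 × (1.1870) = 31.81 mV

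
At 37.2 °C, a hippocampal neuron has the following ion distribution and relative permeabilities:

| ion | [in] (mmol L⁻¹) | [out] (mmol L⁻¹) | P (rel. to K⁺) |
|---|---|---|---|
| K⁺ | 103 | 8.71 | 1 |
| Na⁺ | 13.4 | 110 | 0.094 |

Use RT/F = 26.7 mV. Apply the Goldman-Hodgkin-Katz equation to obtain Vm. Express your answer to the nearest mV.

-45 mV

Vm = 26.7 · ln[(Σ P·[cation]ₒ + Σ P·[anion]ᵢ) / (Σ P·[cation]ᵢ + Σ P·[anion]ₒ)]
Numerator = 1×8.71 + 0.094×110 = 19.05
Denominator = 1×103 + 0.094×13.4 = 104.3
Vm = 26.7 · ln(0.18272) = 26.7 × (-1.6998) = -45.39 mV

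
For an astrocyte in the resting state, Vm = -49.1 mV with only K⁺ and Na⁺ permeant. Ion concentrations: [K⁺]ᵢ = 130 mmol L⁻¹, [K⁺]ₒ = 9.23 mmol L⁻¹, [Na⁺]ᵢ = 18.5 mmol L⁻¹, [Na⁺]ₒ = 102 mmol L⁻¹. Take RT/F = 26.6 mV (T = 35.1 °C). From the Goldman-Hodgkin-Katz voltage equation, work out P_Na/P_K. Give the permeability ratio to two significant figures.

Let α = P_Na/P_K. GHK: Vm = 26.6·ln[(Kₒ + α·Naₒ)/(Kᵢ + α·Naᵢ)].
e^(Vm/26.6) = e^(-49.1/26.6) = 0.15789
So 0.15789·(Kᵢ + α·Naᵢ) = Kₒ + α·Naₒ → α = (0.15789·130.0 − 9.23) / (102.0 − 0.15789·18.5)
α = (20.53 − 9.23) / (102.0 − 2.921) = 11.3/99.08 = 0.114

0.11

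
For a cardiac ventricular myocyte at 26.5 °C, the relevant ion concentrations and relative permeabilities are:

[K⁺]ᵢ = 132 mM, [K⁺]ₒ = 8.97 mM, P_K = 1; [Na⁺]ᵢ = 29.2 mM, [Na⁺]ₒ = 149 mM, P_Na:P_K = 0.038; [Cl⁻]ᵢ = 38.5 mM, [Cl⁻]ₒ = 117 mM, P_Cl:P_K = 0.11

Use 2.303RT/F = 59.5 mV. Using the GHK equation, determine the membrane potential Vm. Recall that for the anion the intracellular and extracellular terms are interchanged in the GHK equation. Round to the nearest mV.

Vm = 59.5 · log₁₀[(Σ P·[cation]ₒ + Σ P·[anion]ᵢ) / (Σ P·[cation]ᵢ + Σ P·[anion]ₒ)]
Numerator = 1×8.97 + 0.038×149 + 0.11×38.5 = 18.87
Denominator = 1×132 + 0.038×29.2 + 0.11×117 = 146
Vm = 59.5 · log₁₀(0.12924) = 59.5 × (-0.8886) = -52.87 mV

-53 mV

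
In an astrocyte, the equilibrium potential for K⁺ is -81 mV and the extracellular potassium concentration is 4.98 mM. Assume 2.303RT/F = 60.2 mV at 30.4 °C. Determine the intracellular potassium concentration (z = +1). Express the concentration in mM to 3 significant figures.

Nernst: E = (60.2/1) · log₁₀([out]/[in]), so log₁₀([out]/[in]) = -81.0 × 1 / 60.2 = -1.3455.
[out]/[in] = 10^(-1.3455) = 0.04513.
[in] = 4.98 / 0.04513 = 110.3 mM.

110 mM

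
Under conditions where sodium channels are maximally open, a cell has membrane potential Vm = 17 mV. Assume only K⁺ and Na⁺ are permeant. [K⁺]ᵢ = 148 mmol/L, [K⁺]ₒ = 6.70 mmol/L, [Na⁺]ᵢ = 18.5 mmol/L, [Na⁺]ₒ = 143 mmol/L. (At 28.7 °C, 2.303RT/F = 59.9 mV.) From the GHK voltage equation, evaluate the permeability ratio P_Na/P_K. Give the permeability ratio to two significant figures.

Let α = P_Na/P_K. GHK: Vm = 59.9·log₁₀[(Kₒ + α·Naₒ)/(Kᵢ + α·Naᵢ)].
10^(Vm/59.9) = 10^(17.0/59.9) = 1.9222
So 1.9222·(Kᵢ + α·Naᵢ) = Kₒ + α·Naₒ → α = (1.9222·148.0 − 6.7) / (143.0 − 1.9222·18.5)
α = (284.5 − 6.7) / (143.0 − 35.56) = 277.8/107.4 = 2.586

2.6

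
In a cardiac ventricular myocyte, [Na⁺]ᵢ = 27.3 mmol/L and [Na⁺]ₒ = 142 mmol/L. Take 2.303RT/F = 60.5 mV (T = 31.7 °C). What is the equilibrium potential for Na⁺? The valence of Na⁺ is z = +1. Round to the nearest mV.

E = (60.5/z) · log₁₀([Na⁺]_out/[Na⁺]_in) with z = +1.
= (60.5/1) · log₁₀(142/27.3) = 60.50 · log₁₀(5.201)
= 60.50 · (0.7161) = 43.33 mV

43 mV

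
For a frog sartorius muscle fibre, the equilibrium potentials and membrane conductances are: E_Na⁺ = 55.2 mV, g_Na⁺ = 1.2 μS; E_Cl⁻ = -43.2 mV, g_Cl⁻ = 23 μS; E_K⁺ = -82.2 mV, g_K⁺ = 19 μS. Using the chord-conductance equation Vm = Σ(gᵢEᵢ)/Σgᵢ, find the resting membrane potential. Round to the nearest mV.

Σ gᵢEᵢ = 1.2·(55.2) + 23·(-43.2) + 19·(-82.2) = -2489.16
Σ gᵢ = 1.2 + 23 + 19 = 43.2
Vm = -2489.16 / 43.2 = -57.62 mV

-58 mV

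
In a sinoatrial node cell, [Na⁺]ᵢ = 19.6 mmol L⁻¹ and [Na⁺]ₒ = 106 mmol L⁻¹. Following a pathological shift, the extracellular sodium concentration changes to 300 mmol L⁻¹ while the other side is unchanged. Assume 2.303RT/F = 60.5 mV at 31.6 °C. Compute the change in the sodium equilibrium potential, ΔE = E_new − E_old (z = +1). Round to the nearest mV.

27 mV

E_old = (60.5/1)·log₁₀(106/19.6) = 44.35 mV
E_new = (60.5/1)·log₁₀(300/19.6) = 71.68 mV
ΔE = 71.68 − (44.35) = 27.33 mV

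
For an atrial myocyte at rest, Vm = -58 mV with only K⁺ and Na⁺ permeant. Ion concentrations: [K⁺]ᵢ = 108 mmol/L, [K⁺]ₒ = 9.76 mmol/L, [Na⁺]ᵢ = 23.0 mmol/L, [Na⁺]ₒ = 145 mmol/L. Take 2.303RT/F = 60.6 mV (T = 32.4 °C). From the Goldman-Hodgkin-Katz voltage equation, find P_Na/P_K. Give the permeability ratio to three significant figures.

0.0152

Let α = P_Na/P_K. GHK: Vm = 60.6·log₁₀[(Kₒ + α·Naₒ)/(Kᵢ + α·Naᵢ)].
10^(Vm/60.6) = 10^(-58.0/60.6) = 0.11038
So 0.11038·(Kᵢ + α·Naᵢ) = Kₒ + α·Naₒ → α = (0.11038·108.0 − 9.76) / (145.0 − 0.11038·23.0)
α = (11.92 − 9.76) / (145.0 − 2.539) = 2.161/142.5 = 0.01517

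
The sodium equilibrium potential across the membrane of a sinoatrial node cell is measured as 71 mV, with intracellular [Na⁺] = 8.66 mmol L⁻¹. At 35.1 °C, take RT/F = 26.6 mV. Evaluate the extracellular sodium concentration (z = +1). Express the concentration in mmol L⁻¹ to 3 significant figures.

125 mmol L⁻¹

Nernst: E = (26.6/1) · ln([out]/[in]), so ln([out]/[in]) = 71.0 × 1 / 26.6 = 2.6692.
[out]/[in] = e^(2.6692) = 14.43.
[out] = 14.43 × 8.66 = 124.9 mmol L⁻¹.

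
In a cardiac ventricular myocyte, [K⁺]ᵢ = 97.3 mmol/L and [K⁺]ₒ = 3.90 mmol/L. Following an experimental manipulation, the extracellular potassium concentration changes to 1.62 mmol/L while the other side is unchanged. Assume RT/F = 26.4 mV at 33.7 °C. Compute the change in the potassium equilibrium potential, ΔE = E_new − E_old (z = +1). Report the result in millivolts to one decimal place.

E_old = (26.4/1)·ln(3.90/97.3) = -84.92 mV
E_new = (26.4/1)·ln(1.62/97.3) = -108.12 mV
ΔE = -108.12 − (-84.92) = -23.19 mV

-23.2 mV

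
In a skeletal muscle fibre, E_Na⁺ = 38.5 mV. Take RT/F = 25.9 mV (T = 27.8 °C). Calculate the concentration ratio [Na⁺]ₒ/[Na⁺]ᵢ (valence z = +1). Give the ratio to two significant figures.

4.4

ln([out]/[in]) = E·z/(25.9) = 38.5 × 1 / 25.9 = 1.4865
[out]/[in] = e^(1.4865) = 4.422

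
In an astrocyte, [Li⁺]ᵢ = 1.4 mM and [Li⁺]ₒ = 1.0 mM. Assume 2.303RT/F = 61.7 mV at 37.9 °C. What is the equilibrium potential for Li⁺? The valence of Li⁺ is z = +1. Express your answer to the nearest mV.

-9 mV

E = (61.7/z) · log₁₀([Li⁺]_out/[Li⁺]_in) with z = +1.
= (61.7/1) · log₁₀(1.0/1.4) = 61.70 · log₁₀(0.7143)
= 61.70 · (-0.1461) = -9.02 mV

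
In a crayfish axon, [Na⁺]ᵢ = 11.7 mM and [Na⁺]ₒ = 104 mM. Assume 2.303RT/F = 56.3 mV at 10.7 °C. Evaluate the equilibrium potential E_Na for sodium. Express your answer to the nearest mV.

E = (56.3/z) · log₁₀([Na⁺]_out/[Na⁺]_in) with z = +1.
= (56.3/1) · log₁₀(104/11.7) = 56.30 · log₁₀(8.889)
= 56.30 · (0.9488) = 53.42 mV

53 mV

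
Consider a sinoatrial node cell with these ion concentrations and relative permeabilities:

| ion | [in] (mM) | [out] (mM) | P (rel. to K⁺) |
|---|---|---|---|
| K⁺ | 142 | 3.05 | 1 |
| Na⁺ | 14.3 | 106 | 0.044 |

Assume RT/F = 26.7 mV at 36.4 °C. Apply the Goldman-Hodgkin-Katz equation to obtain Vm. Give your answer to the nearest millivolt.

Vm = 26.7 · ln[(Σ P·[cation]ₒ + Σ P·[anion]ᵢ) / (Σ P·[cation]ᵢ + Σ P·[anion]ₒ)]
Numerator = 1×3.05 + 0.044×106 = 7.714
Denominator = 1×142 + 0.044×14.3 = 142.6
Vm = 26.7 · ln(0.054084) = 26.7 × (-2.9172) = -77.89 mV

-78 mV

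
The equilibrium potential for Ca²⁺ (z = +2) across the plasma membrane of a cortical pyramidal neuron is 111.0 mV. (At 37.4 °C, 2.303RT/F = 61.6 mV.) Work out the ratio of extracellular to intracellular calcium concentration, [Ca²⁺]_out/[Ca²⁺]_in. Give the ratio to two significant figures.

4000

log₁₀([out]/[in]) = E·z/(61.6) = 111.0 × 2 / 61.6 = 3.6039
[out]/[in] = 10^(3.6039) = 4017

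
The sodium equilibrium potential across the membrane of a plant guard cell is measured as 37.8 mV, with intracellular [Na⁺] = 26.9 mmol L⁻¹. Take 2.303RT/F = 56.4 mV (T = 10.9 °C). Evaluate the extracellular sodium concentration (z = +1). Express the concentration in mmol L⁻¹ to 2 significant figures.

130 mmol L⁻¹

Nernst: E = (56.4/1) · log₁₀([out]/[in]), so log₁₀([out]/[in]) = 37.8 × 1 / 56.4 = 0.6702.
[out]/[in] = 10^(0.6702) = 4.68.
[out] = 4.68 × 26.9 = 125.9 mmol L⁻¹.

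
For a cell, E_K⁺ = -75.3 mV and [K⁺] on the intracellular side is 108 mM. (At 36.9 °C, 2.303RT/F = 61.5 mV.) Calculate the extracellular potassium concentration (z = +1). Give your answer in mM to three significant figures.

6.44 mM

Nernst: E = (61.5/1) · log₁₀([out]/[in]), so log₁₀([out]/[in]) = -75.3 × 1 / 61.5 = -1.2244.
[out]/[in] = 10^(-1.2244) = 0.05965.
[out] = 0.05965 × 108 = 6.442 mM.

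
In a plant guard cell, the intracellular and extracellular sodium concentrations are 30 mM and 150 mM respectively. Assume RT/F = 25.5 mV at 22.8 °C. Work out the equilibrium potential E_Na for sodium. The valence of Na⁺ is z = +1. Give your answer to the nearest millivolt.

E = (25.5/z) · ln([Na⁺]_out/[Na⁺]_in) with z = +1.
= (25.5/1) · ln(150/30) = 25.50 · ln(5)
= 25.50 · (1.6094) = 41.04 mV

41 mV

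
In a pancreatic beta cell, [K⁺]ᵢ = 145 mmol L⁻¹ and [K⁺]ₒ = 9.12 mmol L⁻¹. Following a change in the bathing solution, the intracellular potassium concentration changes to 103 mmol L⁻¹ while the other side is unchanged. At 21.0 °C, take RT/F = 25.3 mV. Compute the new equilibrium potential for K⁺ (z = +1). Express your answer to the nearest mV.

After the shift: [K⁺]_out = 9.12, [K⁺]_in = 103 mmol L⁻¹.
E_new = (25.3/1)·ln(9.12/103) = 25.30 · (-2.4243) = -61.33 mV

-61 mV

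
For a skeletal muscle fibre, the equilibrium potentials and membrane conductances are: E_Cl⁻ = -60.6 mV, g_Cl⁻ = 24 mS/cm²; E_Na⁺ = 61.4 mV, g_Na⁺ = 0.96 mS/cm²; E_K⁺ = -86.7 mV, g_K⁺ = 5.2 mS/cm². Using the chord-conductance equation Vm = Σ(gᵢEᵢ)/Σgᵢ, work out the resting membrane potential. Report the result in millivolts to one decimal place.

-61.2 mV

Σ gᵢEᵢ = 24·(-60.6) + 0.96·(61.4) + 5.2·(-86.7) = -1846.30
Σ gᵢ = 24 + 0.96 + 5.2 = 30.16
Vm = -1846.30 / 30.16 = -61.22 mV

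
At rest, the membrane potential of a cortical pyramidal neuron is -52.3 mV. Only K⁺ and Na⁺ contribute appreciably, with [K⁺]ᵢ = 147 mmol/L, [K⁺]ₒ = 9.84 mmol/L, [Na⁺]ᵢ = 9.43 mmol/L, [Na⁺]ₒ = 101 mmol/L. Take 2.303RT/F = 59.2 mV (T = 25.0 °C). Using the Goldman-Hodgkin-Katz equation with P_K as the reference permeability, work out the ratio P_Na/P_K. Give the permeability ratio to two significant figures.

Let α = P_Na/P_K. GHK: Vm = 59.2·log₁₀[(Kₒ + α·Naₒ)/(Kᵢ + α·Naᵢ)].
10^(Vm/59.2) = 10^(-52.3/59.2) = 0.13078
So 0.13078·(Kᵢ + α·Naᵢ) = Kₒ + α·Naₒ → α = (0.13078·147.0 − 9.84) / (101.0 − 0.13078·9.43)
α = (19.23 − 9.84) / (101.0 − 1.233) = 9.385/99.77 = 0.09407

0.094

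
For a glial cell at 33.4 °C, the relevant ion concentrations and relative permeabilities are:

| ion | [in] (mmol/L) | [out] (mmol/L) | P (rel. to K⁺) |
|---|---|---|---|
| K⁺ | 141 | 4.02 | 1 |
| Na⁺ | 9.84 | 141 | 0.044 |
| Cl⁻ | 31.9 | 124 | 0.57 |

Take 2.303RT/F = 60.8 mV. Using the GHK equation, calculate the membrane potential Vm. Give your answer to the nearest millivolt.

-53 mV

Vm = 60.8 · log₁₀[(Σ P·[cation]ₒ + Σ P·[anion]ᵢ) / (Σ P·[cation]ᵢ + Σ P·[anion]ₒ)]
Numerator = 1×4.02 + 0.044×141 + 0.57×31.9 = 28.41
Denominator = 1×141 + 0.044×9.84 + 0.57×124 = 212.1
Vm = 60.8 · log₁₀(0.13392) = 60.8 × (-0.8731) = -53.09 mV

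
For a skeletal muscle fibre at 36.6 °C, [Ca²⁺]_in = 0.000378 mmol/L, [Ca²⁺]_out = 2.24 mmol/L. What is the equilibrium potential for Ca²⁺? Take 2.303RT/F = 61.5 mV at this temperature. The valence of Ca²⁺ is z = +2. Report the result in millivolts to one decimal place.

116.0 mV

E = (61.5/z) · log₁₀([Ca²⁺]_out/[Ca²⁺]_in) with z = +2.
= (61.5/2) · log₁₀(2.24/0.000378) = 30.75 · log₁₀(5926)
= 30.75 · (3.7728) = 116.01 mV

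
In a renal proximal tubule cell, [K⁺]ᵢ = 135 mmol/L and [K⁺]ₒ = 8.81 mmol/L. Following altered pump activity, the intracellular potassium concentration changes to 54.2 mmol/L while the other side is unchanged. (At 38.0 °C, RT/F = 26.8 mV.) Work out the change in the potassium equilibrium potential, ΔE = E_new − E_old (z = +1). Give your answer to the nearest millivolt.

E_old = (26.8/1)·ln(8.81/135) = -73.15 mV
E_new = (26.8/1)·ln(8.81/54.2) = -48.69 mV
ΔE = -48.69 − (-73.15) = 24.46 mV

24 mV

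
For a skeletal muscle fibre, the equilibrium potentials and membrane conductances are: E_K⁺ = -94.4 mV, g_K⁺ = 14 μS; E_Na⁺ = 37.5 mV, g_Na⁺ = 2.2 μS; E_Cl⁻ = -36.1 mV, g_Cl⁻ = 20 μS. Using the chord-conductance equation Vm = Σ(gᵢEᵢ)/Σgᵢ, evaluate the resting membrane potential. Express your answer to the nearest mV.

-54 mV

Σ gᵢEᵢ = 14·(-94.4) + 2.2·(37.5) + 20·(-36.1) = -1961.10
Σ gᵢ = 14 + 2.2 + 20 = 36.2
Vm = -1961.10 / 36.2 = -54.17 mV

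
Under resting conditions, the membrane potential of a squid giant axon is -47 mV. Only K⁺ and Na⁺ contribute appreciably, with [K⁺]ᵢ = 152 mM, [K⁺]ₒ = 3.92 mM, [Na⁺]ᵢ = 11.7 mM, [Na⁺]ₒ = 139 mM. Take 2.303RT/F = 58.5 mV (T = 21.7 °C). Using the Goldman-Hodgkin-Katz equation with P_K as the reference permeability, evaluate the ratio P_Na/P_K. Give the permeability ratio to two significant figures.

Let α = P_Na/P_K. GHK: Vm = 58.5·log₁₀[(Kₒ + α·Naₒ)/(Kᵢ + α·Naᵢ)].
10^(Vm/58.5) = 10^(-47.0/58.5) = 0.15725
So 0.15725·(Kᵢ + α·Naᵢ) = Kₒ + α·Naₒ → α = (0.15725·152.0 − 3.92) / (139.0 − 0.15725·11.7)
α = (23.9 − 3.92) / (139.0 − 1.84) = 19.98/137.2 = 0.1457

0.15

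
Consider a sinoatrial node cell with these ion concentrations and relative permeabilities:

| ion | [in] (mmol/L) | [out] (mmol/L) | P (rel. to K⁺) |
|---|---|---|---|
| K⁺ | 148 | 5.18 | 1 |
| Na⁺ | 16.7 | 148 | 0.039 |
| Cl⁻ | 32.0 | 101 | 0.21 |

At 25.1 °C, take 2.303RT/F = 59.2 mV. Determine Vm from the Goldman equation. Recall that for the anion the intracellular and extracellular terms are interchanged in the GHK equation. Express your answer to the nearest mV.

-58 mV

Vm = 59.2 · log₁₀[(Σ P·[cation]ₒ + Σ P·[anion]ᵢ) / (Σ P·[cation]ᵢ + Σ P·[anion]ₒ)]
Numerator = 1×5.18 + 0.039×148 + 0.21×32.0 = 17.67
Denominator = 1×148 + 0.039×16.7 + 0.21×101 = 169.9
Vm = 59.2 · log₁₀(0.10404) = 59.2 × (-0.9828) = -58.18 mV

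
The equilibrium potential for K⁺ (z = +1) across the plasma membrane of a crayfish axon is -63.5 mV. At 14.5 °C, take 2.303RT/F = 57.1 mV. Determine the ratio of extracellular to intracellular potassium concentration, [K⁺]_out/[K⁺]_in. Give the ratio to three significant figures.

0.0773

log₁₀([out]/[in]) = E·z/(57.1) = -63.5 × 1 / 57.1 = -1.1121
[out]/[in] = 10^(-1.1121) = 0.07725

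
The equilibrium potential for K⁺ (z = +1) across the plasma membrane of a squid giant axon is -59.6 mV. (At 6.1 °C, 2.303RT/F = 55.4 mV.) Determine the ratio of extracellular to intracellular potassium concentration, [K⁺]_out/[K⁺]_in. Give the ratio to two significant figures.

0.084

log₁₀([out]/[in]) = E·z/(55.4) = -59.6 × 1 / 55.4 = -1.0758
[out]/[in] = 10^(-1.0758) = 0.08398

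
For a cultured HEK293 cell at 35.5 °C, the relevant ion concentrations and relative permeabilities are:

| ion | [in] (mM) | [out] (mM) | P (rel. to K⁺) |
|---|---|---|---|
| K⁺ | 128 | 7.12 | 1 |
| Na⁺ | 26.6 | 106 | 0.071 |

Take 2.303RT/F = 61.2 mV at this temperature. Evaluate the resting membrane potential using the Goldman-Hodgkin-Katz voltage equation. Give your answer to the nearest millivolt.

-58 mV

Vm = 61.2 · log₁₀[(Σ P·[cation]ₒ + Σ P·[anion]ᵢ) / (Σ P·[cation]ᵢ + Σ P·[anion]ₒ)]
Numerator = 1×7.12 + 0.071×106 = 14.65
Denominator = 1×128 + 0.071×26.6 = 129.9
Vm = 61.2 · log₁₀(0.11276) = 61.2 × (-0.9479) = -58.01 mV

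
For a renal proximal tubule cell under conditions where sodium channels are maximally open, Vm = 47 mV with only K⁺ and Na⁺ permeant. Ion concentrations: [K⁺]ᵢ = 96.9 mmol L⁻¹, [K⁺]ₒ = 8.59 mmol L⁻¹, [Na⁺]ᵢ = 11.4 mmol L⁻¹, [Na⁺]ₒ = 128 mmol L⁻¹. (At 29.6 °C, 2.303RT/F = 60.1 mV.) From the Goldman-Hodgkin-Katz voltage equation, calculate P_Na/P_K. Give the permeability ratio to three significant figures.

9.80

Let α = P_Na/P_K. GHK: Vm = 60.1·log₁₀[(Kₒ + α·Naₒ)/(Kᵢ + α·Naᵢ)].
10^(Vm/60.1) = 10^(47.0/60.1) = 6.0538
So 6.0538·(Kᵢ + α·Naᵢ) = Kₒ + α·Naₒ → α = (6.0538·96.9 − 8.59) / (128.0 − 6.0538·11.4)
α = (586.6 − 8.59) / (128.0 − 69.01) = 578/58.99 = 9.799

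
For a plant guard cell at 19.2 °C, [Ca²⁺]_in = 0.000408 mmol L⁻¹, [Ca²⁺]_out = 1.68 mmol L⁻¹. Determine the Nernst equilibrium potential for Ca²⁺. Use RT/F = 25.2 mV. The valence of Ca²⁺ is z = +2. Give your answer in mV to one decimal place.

104.9 mV

E = (25.2/z) · ln([Ca²⁺]_out/[Ca²⁺]_in) with z = +2.
= (25.2/2) · ln(1.68/0.000408) = 12.60 · ln(4118)
= 12.60 · (8.3230) = 104.87 mV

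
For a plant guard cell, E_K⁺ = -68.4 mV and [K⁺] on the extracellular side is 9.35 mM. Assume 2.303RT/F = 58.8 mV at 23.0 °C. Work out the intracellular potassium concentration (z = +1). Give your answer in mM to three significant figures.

Nernst: E = (58.8/1) · log₁₀([out]/[in]), so log₁₀([out]/[in]) = -68.4 × 1 / 58.8 = -1.1633.
[out]/[in] = 10^(-1.1633) = 0.06866.
[in] = 9.35 / 0.06866 = 136.2 mM.

136 mM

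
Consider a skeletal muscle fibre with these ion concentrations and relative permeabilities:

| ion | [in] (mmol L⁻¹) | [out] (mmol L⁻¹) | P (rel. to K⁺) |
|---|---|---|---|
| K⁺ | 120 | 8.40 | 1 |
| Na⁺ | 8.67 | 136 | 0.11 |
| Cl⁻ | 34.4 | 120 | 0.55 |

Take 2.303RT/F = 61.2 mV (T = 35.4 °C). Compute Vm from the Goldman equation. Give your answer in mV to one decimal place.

Vm = 61.2 · log₁₀[(Σ P·[cation]ₒ + Σ P·[anion]ᵢ) / (Σ P·[cation]ᵢ + Σ P·[anion]ₒ)]
Numerator = 1×8.40 + 0.11×136 + 0.55×34.4 = 42.28
Denominator = 1×120 + 0.11×8.67 + 0.55×120 = 187
Vm = 61.2 · log₁₀(0.22615) = 61.2 × (-0.6456) = -39.51 mV

-39.5 mV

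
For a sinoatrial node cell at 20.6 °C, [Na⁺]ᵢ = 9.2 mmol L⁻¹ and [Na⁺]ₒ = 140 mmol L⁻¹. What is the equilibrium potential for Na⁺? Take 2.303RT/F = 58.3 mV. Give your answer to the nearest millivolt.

69 mV

E = (58.3/z) · log₁₀([Na⁺]_out/[Na⁺]_in) with z = +1.
= (58.3/1) · log₁₀(140/9.2) = 58.30 · log₁₀(15.22)
= 58.30 · (1.1823) = 68.93 mV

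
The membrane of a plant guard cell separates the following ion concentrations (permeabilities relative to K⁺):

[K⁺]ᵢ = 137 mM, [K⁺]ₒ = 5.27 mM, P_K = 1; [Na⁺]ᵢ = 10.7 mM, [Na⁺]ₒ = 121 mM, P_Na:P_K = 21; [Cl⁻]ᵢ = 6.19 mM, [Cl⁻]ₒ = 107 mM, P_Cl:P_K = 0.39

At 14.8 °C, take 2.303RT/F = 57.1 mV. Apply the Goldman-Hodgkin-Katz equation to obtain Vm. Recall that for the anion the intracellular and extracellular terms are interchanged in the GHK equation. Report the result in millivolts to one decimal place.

45.7 mV

Vm = 57.1 · log₁₀[(Σ P·[cation]ₒ + Σ P·[anion]ᵢ) / (Σ P·[cation]ᵢ + Σ P·[anion]ₒ)]
Numerator = 1×5.27 + 21×121 + 0.39×6.19 = 2549
Denominator = 1×137 + 21×10.7 + 0.39×107 = 403.4
Vm = 57.1 · log₁₀(6.3175) = 57.1 × (0.8005) = 45.71 mV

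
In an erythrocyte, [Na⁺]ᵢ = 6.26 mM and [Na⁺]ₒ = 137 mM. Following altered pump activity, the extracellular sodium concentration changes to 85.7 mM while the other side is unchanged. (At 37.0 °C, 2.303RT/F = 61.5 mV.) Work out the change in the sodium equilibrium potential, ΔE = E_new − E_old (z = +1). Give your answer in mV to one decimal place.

E_old = (61.5/1)·log₁₀(137/6.26) = 82.42 mV
E_new = (61.5/1)·log₁₀(85.7/6.26) = 69.89 mV
ΔE = 69.89 − (82.42) = -12.53 mV

-12.5 mV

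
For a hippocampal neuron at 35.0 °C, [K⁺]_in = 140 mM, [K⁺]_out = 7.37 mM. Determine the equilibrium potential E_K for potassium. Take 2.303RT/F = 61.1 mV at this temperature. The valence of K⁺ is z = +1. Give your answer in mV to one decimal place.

-78.1 mV

E = (61.1/z) · log₁₀([K⁺]_out/[K⁺]_in) with z = +1.
= (61.1/1) · log₁₀(7.37/140) = 61.10 · log₁₀(0.05264)
= 61.10 · (-1.2787) = -78.13 mV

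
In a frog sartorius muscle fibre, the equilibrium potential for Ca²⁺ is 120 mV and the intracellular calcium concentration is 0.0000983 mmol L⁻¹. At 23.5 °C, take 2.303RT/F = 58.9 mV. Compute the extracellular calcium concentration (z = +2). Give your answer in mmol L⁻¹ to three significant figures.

1.17 mmol L⁻¹

Nernst: E = (58.9/2) · log₁₀([out]/[in]), so log₁₀([out]/[in]) = 120.0 × 2 / 58.9 = 4.0747.
[out]/[in] = 10^(4.0747) = 1.188e+04.
[out] = 1.188e+04 × 0.0000983 = 1.167 mmol L⁻¹.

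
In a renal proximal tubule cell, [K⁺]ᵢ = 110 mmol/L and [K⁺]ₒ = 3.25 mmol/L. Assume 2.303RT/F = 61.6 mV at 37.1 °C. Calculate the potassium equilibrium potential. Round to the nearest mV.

-94 mV

E = (61.6/z) · log₁₀([K⁺]_out/[K⁺]_in) with z = +1.
= (61.6/1) · log₁₀(3.25/110) = 61.60 · log₁₀(0.02955)
= 61.60 · (-1.5295) = -94.22 mV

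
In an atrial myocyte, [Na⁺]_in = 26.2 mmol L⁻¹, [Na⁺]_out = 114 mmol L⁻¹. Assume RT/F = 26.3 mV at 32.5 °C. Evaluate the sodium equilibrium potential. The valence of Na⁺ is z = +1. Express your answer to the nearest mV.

39 mV

E = (26.3/z) · ln([Na⁺]_out/[Na⁺]_in) with z = +1.
= (26.3/1) · ln(114/26.2) = 26.30 · ln(4.351)
= 26.30 · (1.4704) = 38.67 mV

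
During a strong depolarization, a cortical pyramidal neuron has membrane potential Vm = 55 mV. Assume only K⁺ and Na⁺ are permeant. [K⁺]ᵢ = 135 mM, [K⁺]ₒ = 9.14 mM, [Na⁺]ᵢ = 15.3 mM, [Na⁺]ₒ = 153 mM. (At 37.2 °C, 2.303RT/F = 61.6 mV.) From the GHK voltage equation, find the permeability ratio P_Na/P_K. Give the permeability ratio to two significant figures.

Let α = P_Na/P_K. GHK: Vm = 61.6·log₁₀[(Kₒ + α·Naₒ)/(Kᵢ + α·Naᵢ)].
10^(Vm/61.6) = 10^(55.0/61.6) = 7.8137
So 7.8137·(Kᵢ + α·Naᵢ) = Kₒ + α·Naₒ → α = (7.8137·135.0 − 9.14) / (153.0 − 7.8137·15.3)
α = (1055 − 9.14) / (153.0 − 119.5) = 1046/33.45 = 31.26

31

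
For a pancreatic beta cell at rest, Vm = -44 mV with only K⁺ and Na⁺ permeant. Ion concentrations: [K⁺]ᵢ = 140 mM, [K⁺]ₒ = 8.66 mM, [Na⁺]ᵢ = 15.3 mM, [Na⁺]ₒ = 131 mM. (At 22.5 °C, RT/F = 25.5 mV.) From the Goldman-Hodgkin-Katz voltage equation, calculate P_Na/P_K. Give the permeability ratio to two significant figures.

Let α = P_Na/P_K. GHK: Vm = 25.5·ln[(Kₒ + α·Naₒ)/(Kᵢ + α·Naᵢ)].
e^(Vm/25.5) = e^(-44.0/25.5) = 0.17809
So 0.17809·(Kᵢ + α·Naᵢ) = Kₒ + α·Naₒ → α = (0.17809·140.0 − 8.66) / (131.0 − 0.17809·15.3)
α = (24.93 − 8.66) / (131.0 − 2.725) = 16.27/128.3 = 0.1269

0.13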